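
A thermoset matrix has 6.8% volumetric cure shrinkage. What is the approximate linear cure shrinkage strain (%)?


Linear shrinkage ≈ vol_shrink/3 = 6.8/3 = 2.267%

2.267%


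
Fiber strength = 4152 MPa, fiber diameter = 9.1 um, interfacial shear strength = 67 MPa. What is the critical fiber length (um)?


Lc = sigma_f * d / (2 * tau_i) = 4152 * 9.1 / (2 * 67) = 282.0 um

282.0 um


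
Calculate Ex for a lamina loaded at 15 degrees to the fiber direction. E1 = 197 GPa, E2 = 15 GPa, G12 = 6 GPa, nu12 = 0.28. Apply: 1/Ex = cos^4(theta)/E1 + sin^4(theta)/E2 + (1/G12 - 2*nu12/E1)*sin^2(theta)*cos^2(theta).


cos^4(15) = 0.870513, sin^4(15) = 0.004487, sin^2(15)*cos^2(15) = 0.0625
1/G12 - 2*nu12/E1 = 1/6 - 2*0.28/197 = 0.163824 GPa^-1
1/Ex = 0.870513/197 + 0.004487/15 + 0.163824*0.0625 = 0.014957 GPa^-1
Ex = 66.86 GPa

66.86 GPa


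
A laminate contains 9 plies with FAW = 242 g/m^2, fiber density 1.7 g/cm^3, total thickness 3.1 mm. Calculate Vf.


Vf = n * FAW / (rho_f * h * 1000) = 9 * 242 / (1.7 * 3.1 * 1000) = 0.4133

0.4133


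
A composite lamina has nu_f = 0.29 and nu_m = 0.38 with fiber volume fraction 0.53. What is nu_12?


nu_12 = nu_f*Vf + nu_m*(1-Vf) = 0.29*0.53 + 0.38*0.47 = 0.3323

0.3323


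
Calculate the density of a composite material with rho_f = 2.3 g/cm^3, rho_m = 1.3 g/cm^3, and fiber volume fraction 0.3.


rho_c = rho_f*Vf + rho_m*(1-Vf) = 2.3*0.3 + 1.3*0.7 = 1.6 g/cm^3

1.6 g/cm^3


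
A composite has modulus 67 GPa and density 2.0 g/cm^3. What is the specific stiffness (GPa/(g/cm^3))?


Specific stiffness = E/rho = 67/2.0 = 33.5 GPa/(g/cm^3)

33.5 GPa/(g/cm^3)


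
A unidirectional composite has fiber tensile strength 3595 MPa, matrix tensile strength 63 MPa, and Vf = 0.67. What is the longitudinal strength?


sigma_1 = sigma_f*Vf + sigma_m*(1-Vf) = 3595*0.67 + 63*0.33 = 2429.4 MPa

2429.4 MPa


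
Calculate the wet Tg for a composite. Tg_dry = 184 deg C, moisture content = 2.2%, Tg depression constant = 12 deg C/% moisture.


Tg_wet = Tg_dry - k*moisture = 184 - 12*2.2 = 157.6 deg C

157.6 deg C


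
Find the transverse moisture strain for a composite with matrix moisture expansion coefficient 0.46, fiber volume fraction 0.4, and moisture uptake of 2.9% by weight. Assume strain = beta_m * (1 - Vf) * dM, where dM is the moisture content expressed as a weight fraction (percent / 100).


dM = 2.9/100 = 0.029
strain = beta_m * (1-Vf) * dM = 0.46 * 0.6 * 0.029 = 0.008004

0.008004


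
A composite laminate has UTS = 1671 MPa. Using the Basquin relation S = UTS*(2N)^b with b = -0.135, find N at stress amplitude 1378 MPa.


N = 0.5 * (S/UTS)^(1/b) = 0.5 * (1378/1671)^(1/-0.135) = 2.0853 cycles

2.0853 cycles


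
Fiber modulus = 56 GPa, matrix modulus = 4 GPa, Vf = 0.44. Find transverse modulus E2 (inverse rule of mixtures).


1/E2 = Vf/Ef + (1-Vf)/Em = 0.44/56 + 0.56/4
E2 = 6.76 GPa

6.76 GPa


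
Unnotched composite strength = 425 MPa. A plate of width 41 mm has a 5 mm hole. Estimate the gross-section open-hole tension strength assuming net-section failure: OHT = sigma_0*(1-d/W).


OHT = sigma_0*(1-d/W) = 425*(1-5/41) = 373.2 MPa

373.2 MPa


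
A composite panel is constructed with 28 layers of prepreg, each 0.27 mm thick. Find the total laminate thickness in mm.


h = n * t_ply = 28 * 0.27 = 7.56 mm

7.56 mm


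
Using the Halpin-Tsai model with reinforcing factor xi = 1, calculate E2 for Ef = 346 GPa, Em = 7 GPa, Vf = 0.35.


eta = (Ef/Em - 1)/(Ef/Em + xi) = (49.4286 - 1)/(49.4286 + 1) = 0.9603
E2 = Em*(1+xi*eta*Vf)/(1-eta*Vf) = 14.09 GPa

14.09 GPa


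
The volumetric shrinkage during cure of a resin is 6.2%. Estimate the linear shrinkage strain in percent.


Linear shrinkage ≈ vol_shrink/3 = 6.2/3 = 2.067%

2.067%


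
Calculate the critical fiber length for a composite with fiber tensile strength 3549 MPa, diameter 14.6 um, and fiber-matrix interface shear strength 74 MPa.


Lc = sigma_f * d / (2 * tau_i) = 3549 * 14.6 / (2 * 74) = 350.1 um

350.1 um


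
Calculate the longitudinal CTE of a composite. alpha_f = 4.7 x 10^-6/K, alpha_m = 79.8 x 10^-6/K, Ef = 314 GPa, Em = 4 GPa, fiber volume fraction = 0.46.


E1 = Ef*Vf + Em*(1-Vf) = 146.6
alpha_1 = (alpha_f*Ef*Vf + alpha_m*Em*(1-Vf))/E1 = 5.81 x 10^-6/K

5.81 x 10^-6/K


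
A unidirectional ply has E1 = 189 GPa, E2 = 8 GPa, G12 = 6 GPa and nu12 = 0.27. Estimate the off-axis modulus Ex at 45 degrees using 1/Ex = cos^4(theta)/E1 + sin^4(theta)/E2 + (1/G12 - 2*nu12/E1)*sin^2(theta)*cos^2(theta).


cos^4(45) = 0.25, sin^4(45) = 0.25, sin^2(45)*cos^2(45) = 0.25
1/G12 - 2*nu12/E1 = 1/6 - 2*0.27/189 = 0.16381 GPa^-1
1/Ex = 0.25/189 + 0.25/8 + 0.16381*0.25 = 0.0735251 GPa^-1
Ex = 13.6 GPa

13.6 GPa


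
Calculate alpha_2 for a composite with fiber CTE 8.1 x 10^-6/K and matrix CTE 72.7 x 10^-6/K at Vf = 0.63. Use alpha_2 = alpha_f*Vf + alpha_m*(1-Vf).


alpha_2 = alpha_f*Vf + alpha_m*(1-Vf) = 8.1*0.63 + 72.7*0.37 = 32.0 x 10^-6/K

32.0 x 10^-6/K


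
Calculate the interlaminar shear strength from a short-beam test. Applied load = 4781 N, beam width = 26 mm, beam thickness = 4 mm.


ILSS = 3F/(4bh) = 3*4781/(4*26*4) = 34.48 MPa

34.48 MPa


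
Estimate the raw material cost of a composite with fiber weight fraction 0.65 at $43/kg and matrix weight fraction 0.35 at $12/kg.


Cost = cost_f*Wf + cost_m*Wm = 43*0.65 + 12*0.35 = $32.15/kg

$32.15/kg


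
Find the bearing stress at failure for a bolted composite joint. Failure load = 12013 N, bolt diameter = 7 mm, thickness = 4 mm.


sigma_br = F/(d*h) = 12013/(7*4) = 429.0 MPa

429.0 MPa


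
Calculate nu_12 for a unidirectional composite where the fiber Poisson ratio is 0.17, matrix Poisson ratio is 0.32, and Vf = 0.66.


nu_12 = nu_f*Vf + nu_m*(1-Vf) = 0.17*0.66 + 0.32*0.34 = 0.221

0.221


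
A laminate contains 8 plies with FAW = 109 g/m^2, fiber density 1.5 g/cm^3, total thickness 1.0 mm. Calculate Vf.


Vf = n * FAW / (rho_f * h * 1000) = 8 * 109 / (1.5 * 1.0 * 1000) = 0.5813

0.5813


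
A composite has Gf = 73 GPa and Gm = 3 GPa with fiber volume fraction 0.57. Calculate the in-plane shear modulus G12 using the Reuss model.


1/G12 = Vf/Gf + (1-Vf)/Gm = 0.57/73 + 0.43/3
G12 = 6.62 GPa

6.62 GPa


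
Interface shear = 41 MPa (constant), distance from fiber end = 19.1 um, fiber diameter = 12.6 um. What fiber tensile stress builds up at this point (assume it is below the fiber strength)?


Force balance: sigma_f * (pi*d^2/4) = tau * (pi*d) * x  ->  sigma_f = 4 * tau * x / d
sigma_f = 4 * 41 * 19.1 / 12.6 = 248.6 MPa

248.6 MPa


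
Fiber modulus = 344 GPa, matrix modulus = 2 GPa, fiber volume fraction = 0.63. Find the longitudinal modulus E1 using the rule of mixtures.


E1 = Ef*Vf + Em*(1-Vf) = 344*0.63 + 2*0.37 = 217.46 GPa

217.46 GPa


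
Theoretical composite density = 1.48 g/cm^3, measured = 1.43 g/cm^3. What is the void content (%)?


Void% = (rho_theo - rho_actual)/rho_theo * 100 = (1.48 - 1.43)/1.48 * 100 = 3.38%

3.38%


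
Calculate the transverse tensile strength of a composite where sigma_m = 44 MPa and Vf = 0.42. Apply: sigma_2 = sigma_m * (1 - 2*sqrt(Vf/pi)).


factor = 1 - 2*sqrt(0.42/pi) = 0.2687
sigma_2 = 44 * 0.2687 = 11.82 MPa

11.82 MPa


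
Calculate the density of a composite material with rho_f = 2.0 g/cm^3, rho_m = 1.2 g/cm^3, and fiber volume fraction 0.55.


rho_c = rho_f*Vf + rho_m*(1-Vf) = 2.0*0.55 + 1.2*0.45 = 1.64 g/cm^3

1.64 g/cm^3


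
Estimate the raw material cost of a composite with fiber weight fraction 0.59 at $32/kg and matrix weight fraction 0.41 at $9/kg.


Cost = cost_f*Wf + cost_m*Wm = 32*0.59 + 9*0.41 = $22.57/kg

$22.57/kg


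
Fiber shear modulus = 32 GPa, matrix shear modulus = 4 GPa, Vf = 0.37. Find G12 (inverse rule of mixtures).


1/G12 = Vf/Gf + (1-Vf)/Gm = 0.37/32 + 0.63/4
G12 = 5.91 GPa

5.91 GPa


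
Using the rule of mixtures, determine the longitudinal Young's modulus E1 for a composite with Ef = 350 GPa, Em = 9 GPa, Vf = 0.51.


E1 = Ef*Vf + Em*(1-Vf) = 350*0.51 + 9*0.49 = 182.91 GPa

182.91 GPa


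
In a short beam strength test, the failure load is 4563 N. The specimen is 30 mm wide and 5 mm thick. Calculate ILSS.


ILSS = 3F/(4bh) = 3*4563/(4*30*5) = 22.82 MPa

22.82 MPa


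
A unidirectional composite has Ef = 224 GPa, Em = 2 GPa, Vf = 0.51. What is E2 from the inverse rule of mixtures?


1/E2 = Vf/Ef + (1-Vf)/Em = 0.51/224 + 0.49/2
E2 = 4.04 GPa

4.04 GPa


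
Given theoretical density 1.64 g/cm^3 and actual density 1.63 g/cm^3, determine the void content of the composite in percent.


Void% = (rho_theo - rho_actual)/rho_theo * 100 = (1.64 - 1.63)/1.64 * 100 = 0.61%

0.61%


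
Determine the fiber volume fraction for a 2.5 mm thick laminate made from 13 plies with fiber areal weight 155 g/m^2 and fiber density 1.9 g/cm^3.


Vf = n * FAW / (rho_f * h * 1000) = 13 * 155 / (1.9 * 2.5 * 1000) = 0.4242

0.4242


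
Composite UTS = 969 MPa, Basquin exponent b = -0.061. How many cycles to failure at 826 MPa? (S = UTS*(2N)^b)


N = 0.5 * (S/UTS)^(1/b) = 0.5 * (826/969)^(1/-0.061) = 6.8510 cycles

6.8510 cycles


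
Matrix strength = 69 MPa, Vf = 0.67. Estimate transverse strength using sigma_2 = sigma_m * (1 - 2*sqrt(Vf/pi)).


factor = 1 - 2*sqrt(0.67/pi) = 0.0764
sigma_2 = 69 * 0.0764 = 5.27 MPa

5.27 MPa


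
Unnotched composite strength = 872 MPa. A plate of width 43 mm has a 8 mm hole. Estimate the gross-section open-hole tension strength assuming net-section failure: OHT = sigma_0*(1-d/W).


OHT = sigma_0*(1-d/W) = 872*(1-8/43) = 709.8 MPa

709.8 MPa


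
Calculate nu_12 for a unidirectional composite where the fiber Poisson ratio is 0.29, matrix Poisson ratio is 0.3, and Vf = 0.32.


nu_12 = nu_f*Vf + nu_m*(1-Vf) = 0.29*0.32 + 0.3*0.68 = 0.2968

0.2968


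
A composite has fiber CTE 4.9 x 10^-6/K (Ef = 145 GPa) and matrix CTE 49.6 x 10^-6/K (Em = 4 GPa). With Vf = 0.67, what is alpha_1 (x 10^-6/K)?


E1 = Ef*Vf + Em*(1-Vf) = 98.47
alpha_1 = (alpha_f*Ef*Vf + alpha_m*Em*(1-Vf))/E1 = 5.5 x 10^-6/K

5.5 x 10^-6/K


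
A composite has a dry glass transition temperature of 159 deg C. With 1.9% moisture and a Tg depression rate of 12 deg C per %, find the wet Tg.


Tg_wet = Tg_dry - k*moisture = 159 - 12*1.9 = 136.2 deg C

136.2 deg C


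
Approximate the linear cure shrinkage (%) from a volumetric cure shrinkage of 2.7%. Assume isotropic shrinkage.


Linear shrinkage ≈ vol_shrink/3 = 2.7/3 = 0.9%

0.9%


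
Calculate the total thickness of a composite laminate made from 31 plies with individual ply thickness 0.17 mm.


h = n * t_ply = 31 * 0.17 = 5.27 mm

5.27 mm


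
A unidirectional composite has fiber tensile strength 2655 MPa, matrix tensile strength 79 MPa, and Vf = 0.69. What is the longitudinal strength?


sigma_1 = sigma_f*Vf + sigma_m*(1-Vf) = 2655*0.69 + 79*0.31 = 1856.4 MPa

1856.4 MPa


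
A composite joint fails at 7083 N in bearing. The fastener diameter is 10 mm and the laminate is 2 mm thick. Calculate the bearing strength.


sigma_br = F/(d*h) = 7083/(10*2) = 354.2 MPa

354.2 MPa


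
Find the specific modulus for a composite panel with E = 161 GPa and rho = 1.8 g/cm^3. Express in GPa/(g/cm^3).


Specific stiffness = E/rho = 161/1.8 = 89.4 GPa/(g/cm^3)

89.4 GPa/(g/cm^3)


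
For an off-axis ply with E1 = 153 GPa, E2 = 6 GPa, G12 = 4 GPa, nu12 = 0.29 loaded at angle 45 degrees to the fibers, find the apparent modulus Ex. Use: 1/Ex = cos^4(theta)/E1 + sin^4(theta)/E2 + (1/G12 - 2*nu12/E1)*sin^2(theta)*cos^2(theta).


cos^4(45) = 0.25, sin^4(45) = 0.25, sin^2(45)*cos^2(45) = 0.25
1/G12 - 2*nu12/E1 = 1/4 - 2*0.29/153 = 0.246209 GPa^-1
1/Ex = 0.25/153 + 0.25/6 + 0.246209*0.25 = 0.1048529 GPa^-1
Ex = 9.54 GPa

9.54 GPa


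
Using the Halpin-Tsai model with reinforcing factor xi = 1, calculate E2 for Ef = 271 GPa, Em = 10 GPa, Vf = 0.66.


eta = (Ef/Em - 1)/(Ef/Em + xi) = (27.1 - 1)/(27.1 + 1) = 0.9288
E2 = Em*(1+xi*eta*Vf)/(1-eta*Vf) = 41.68 GPa

41.68 GPa


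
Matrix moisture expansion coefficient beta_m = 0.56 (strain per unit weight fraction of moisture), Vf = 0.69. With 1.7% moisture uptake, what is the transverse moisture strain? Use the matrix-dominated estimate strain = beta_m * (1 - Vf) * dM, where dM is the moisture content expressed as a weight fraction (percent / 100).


dM = 1.7/100 = 0.017
strain = beta_m * (1-Vf) * dM = 0.56 * 0.31 * 0.017 = 0.0029512

0.0029512


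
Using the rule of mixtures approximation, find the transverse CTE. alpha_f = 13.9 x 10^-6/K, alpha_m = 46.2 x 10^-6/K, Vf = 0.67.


alpha_2 = alpha_f*Vf + alpha_m*(1-Vf) = 13.9*0.67 + 46.2*0.33 = 24.6 x 10^-6/K

24.6 x 10^-6/K


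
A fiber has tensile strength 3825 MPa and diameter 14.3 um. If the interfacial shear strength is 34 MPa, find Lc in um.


Lc = sigma_f * d / (2 * tau_i) = 3825 * 14.3 / (2 * 34) = 804.4 um

804.4 um


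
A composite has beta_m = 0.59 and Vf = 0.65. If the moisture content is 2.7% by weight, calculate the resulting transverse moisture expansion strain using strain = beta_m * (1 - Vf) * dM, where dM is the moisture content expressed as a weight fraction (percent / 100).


dM = 2.7/100 = 0.027
strain = beta_m * (1-Vf) * dM = 0.59 * 0.35 * 0.027 = 0.0055755

0.0055755


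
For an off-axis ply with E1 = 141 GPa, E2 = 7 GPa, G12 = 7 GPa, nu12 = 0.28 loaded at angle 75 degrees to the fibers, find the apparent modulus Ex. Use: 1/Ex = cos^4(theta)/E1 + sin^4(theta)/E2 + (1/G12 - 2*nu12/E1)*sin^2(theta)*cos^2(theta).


cos^4(75) = 0.004487, sin^4(75) = 0.870513, sin^2(75)*cos^2(75) = 0.0625
1/G12 - 2*nu12/E1 = 1/7 - 2*0.28/141 = 0.138886 GPa^-1
1/Ex = 0.004487/141 + 0.870513/7 + 0.138886*0.0625 = 0.1330711 GPa^-1
Ex = 7.51 GPa

7.51 GPa


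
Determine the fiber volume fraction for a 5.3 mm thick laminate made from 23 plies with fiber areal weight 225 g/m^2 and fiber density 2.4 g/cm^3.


Vf = n * FAW / (rho_f * h * 1000) = 23 * 225 / (2.4 * 5.3 * 1000) = 0.4068

0.4068


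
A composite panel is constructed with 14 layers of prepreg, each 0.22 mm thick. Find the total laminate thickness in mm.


h = n * t_ply = 14 * 0.22 = 3.08 mm

3.08 mm


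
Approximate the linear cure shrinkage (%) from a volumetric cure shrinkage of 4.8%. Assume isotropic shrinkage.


Linear shrinkage ≈ vol_shrink/3 = 4.8/3 = 1.6%

1.6%


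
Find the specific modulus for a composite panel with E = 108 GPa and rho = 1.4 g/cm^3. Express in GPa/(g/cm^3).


Specific stiffness = E/rho = 108/1.4 = 77.1 GPa/(g/cm^3)

77.1 GPa/(g/cm^3)


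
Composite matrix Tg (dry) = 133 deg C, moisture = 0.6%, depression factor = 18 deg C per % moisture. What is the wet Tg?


Tg_wet = Tg_dry - k*moisture = 133 - 18*0.6 = 122.2 deg C

122.2 deg C


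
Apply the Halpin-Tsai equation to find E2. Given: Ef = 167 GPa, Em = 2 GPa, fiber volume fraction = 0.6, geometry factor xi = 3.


eta = (Ef/Em - 1)/(Ef/Em + xi) = (83.5 - 1)/(83.5 + 3) = 0.9538
E2 = Em*(1+xi*eta*Vf)/(1-eta*Vf) = 12.7 GPa

12.7 GPa


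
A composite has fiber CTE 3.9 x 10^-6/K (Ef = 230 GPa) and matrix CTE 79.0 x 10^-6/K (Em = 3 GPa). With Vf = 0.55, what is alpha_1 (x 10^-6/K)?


E1 = Ef*Vf + Em*(1-Vf) = 127.85
alpha_1 = (alpha_f*Ef*Vf + alpha_m*Em*(1-Vf))/E1 = 4.69 x 10^-6/K

4.69 x 10^-6/K


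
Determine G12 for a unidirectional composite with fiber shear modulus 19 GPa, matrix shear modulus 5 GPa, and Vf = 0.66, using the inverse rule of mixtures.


1/G12 = Vf/Gf + (1-Vf)/Gm = 0.66/19 + 0.34/5
G12 = 9.73 GPa

9.73 GPa


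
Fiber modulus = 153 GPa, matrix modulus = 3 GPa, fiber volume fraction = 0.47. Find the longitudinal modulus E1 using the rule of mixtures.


E1 = Ef*Vf + Em*(1-Vf) = 153*0.47 + 3*0.53 = 73.5 GPa

73.5 GPa


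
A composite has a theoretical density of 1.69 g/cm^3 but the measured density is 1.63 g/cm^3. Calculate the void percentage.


Void% = (rho_theo - rho_actual)/rho_theo * 100 = (1.69 - 1.63)/1.69 * 100 = 3.55%

3.55%


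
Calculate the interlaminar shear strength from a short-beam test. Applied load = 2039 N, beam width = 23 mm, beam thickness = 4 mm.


ILSS = 3F/(4bh) = 3*2039/(4*23*4) = 16.62 MPa

16.62 MPa


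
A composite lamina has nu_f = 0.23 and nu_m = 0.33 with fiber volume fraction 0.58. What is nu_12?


nu_12 = nu_f*Vf + nu_m*(1-Vf) = 0.23*0.58 + 0.33*0.42 = 0.272

0.272


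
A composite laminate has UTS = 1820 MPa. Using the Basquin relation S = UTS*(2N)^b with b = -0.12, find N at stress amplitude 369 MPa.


N = 0.5 * (S/UTS)^(1/b) = 0.5 * (369/1820)^(1/-0.12) = 298088.4757 cycles

298088.4757 cycles


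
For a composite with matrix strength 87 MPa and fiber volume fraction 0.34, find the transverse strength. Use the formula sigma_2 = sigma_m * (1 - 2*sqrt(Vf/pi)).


factor = 1 - 2*sqrt(0.34/pi) = 0.342
sigma_2 = 87 * 0.342 = 29.76 MPa

29.76 MPa


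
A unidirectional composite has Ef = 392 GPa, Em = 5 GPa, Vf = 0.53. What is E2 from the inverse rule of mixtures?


1/E2 = Vf/Ef + (1-Vf)/Em = 0.53/392 + 0.47/5
E2 = 10.49 GPa

10.49 GPa


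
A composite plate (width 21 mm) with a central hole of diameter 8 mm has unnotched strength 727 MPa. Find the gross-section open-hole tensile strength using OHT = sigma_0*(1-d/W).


OHT = sigma_0*(1-d/W) = 727*(1-8/21) = 450.0 MPa

450.0 MPa


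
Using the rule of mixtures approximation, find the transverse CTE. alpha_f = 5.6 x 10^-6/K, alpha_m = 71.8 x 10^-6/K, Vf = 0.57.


alpha_2 = alpha_f*Vf + alpha_m*(1-Vf) = 5.6*0.57 + 71.8*0.43 = 34.1 x 10^-6/K

34.1 x 10^-6/K


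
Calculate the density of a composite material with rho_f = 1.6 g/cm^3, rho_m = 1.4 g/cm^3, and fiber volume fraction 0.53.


rho_c = rho_f*Vf + rho_m*(1-Vf) = 1.6*0.53 + 1.4*0.47 = 1.506 g/cm^3

1.506 g/cm^3


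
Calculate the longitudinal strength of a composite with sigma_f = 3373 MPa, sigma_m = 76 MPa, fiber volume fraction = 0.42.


sigma_1 = sigma_f*Vf + sigma_m*(1-Vf) = 3373*0.42 + 76*0.58 = 1460.7 MPa

1460.7 MPa


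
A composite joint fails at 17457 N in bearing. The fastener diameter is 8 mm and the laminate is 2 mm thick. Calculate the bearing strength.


sigma_br = F/(d*h) = 17457/(8*2) = 1091.1 MPa

1091.1 MPa


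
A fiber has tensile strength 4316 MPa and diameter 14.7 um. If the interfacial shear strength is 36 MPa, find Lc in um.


Lc = sigma_f * d / (2 * tau_i) = 4316 * 14.7 / (2 * 36) = 881.2 um

881.2 um


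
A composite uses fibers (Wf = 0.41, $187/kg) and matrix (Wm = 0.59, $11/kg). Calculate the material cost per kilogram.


Cost = cost_f*Wf + cost_m*Wm = 187*0.41 + 11*0.59 = $83.16/kg

$83.16/kg


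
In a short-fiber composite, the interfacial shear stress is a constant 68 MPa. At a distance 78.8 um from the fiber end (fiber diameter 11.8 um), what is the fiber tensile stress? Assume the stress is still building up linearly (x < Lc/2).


Force balance: sigma_f * (pi*d^2/4) = tau * (pi*d) * x  ->  sigma_f = 4 * tau * x / d
sigma_f = 4 * 68 * 78.8 / 11.8 = 1816.4 MPa

1816.4 MPa


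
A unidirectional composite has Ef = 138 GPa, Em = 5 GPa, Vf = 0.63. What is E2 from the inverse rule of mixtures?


1/E2 = Vf/Ef + (1-Vf)/Em = 0.63/138 + 0.37/5
E2 = 12.73 GPa

12.73 GPa


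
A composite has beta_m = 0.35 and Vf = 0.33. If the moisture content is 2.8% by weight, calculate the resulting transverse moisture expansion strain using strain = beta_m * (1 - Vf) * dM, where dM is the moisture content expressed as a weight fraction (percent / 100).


dM = 2.8/100 = 0.028
strain = beta_m * (1-Vf) * dM = 0.35 * 0.67 * 0.028 = 0.006566

0.006566


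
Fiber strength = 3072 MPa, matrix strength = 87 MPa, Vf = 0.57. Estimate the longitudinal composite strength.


sigma_1 = sigma_f*Vf + sigma_m*(1-Vf) = 3072*0.57 + 87*0.43 = 1788.5 MPa

1788.5 MPa


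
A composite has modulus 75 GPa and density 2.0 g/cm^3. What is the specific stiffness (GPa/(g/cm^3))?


Specific stiffness = E/rho = 75/2.0 = 37.5 GPa/(g/cm^3)

37.5 GPa/(g/cm^3)


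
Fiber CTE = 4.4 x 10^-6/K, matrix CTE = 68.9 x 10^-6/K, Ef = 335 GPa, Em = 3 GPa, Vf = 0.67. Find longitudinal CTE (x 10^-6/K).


E1 = Ef*Vf + Em*(1-Vf) = 225.44
alpha_1 = (alpha_f*Ef*Vf + alpha_m*Em*(1-Vf))/E1 = 4.68 x 10^-6/K

4.68 x 10^-6/K


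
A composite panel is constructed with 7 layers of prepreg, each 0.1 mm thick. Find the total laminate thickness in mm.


h = n * t_ply = 7 * 0.1 = 0.7 mm

0.7 mm


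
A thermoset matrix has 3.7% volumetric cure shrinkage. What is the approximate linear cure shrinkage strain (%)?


Linear shrinkage ≈ vol_shrink/3 = 3.7/3 = 1.233%

1.233%


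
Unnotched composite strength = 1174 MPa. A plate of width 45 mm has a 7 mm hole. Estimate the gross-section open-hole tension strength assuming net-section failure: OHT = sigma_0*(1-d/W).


OHT = sigma_0*(1-d/W) = 1174*(1-7/45) = 991.4 MPa

991.4 MPa


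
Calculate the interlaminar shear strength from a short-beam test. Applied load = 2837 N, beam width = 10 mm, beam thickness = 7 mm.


ILSS = 3F/(4bh) = 3*2837/(4*10*7) = 30.4 MPa

30.4 MPa


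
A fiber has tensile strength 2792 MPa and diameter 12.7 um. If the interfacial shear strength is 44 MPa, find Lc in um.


Lc = sigma_f * d / (2 * tau_i) = 2792 * 12.7 / (2 * 44) = 402.9 um

402.9 um


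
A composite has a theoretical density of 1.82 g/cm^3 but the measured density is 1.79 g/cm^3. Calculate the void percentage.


Void% = (rho_theo - rho_actual)/rho_theo * 100 = (1.82 - 1.79)/1.82 * 100 = 1.65%

1.65%


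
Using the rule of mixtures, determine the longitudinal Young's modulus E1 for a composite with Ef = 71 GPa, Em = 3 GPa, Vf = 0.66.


E1 = Ef*Vf + Em*(1-Vf) = 71*0.66 + 3*0.34 = 47.88 GPa

47.88 GPa


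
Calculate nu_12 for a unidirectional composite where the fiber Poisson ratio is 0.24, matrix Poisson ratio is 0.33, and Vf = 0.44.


nu_12 = nu_f*Vf + nu_m*(1-Vf) = 0.24*0.44 + 0.33*0.56 = 0.2904

0.2904


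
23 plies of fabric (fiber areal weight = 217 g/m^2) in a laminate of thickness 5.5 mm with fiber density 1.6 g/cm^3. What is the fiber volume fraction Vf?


Vf = n * FAW / (rho_f * h * 1000) = 23 * 217 / (1.6 * 5.5 * 1000) = 0.5672

0.5672


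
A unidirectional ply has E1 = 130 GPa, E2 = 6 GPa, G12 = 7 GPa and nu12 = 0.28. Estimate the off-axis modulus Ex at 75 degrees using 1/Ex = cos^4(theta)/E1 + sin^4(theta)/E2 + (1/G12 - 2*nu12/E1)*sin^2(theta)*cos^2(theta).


cos^4(75) = 0.004487, sin^4(75) = 0.870513, sin^2(75)*cos^2(75) = 0.0625
1/G12 - 2*nu12/E1 = 1/7 - 2*0.28/130 = 0.138549 GPa^-1
1/Ex = 0.004487/130 + 0.870513/6 + 0.138549*0.0625 = 0.1537793 GPa^-1
Ex = 6.5 GPa

6.5 GPa


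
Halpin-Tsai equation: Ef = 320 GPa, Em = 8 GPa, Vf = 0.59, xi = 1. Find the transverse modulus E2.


eta = (Ef/Em - 1)/(Ef/Em + xi) = (40.0 - 1)/(40.0 + 1) = 0.9512
E2 = Em*(1+xi*eta*Vf)/(1-eta*Vf) = 28.46 GPa

28.46 GPa


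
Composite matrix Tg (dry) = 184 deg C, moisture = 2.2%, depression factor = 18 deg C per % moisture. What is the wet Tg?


Tg_wet = Tg_dry - k*moisture = 184 - 18*2.2 = 144.4 deg C

144.4 deg C


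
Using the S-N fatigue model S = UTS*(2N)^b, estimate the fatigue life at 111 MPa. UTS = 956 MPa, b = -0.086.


N = 0.5 * (S/UTS)^(1/b) = 0.5 * (111/956)^(1/-0.086) = 3.7379e+10 cycles

3.7379e+10 cycles


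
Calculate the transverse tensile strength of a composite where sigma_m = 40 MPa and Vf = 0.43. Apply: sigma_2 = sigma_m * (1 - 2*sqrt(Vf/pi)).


factor = 1 - 2*sqrt(0.43/pi) = 0.2601
sigma_2 = 40 * 0.2601 = 10.4 MPa

10.4 MPa


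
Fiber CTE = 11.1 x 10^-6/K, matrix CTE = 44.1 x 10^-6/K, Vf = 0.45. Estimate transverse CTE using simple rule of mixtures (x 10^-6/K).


alpha_2 = alpha_f*Vf + alpha_m*(1-Vf) = 11.1*0.45 + 44.1*0.55 = 29.3 x 10^-6/K

29.3 x 10^-6/K


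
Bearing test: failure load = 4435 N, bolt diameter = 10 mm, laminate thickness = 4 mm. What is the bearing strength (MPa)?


sigma_br = F/(d*h) = 4435/(10*4) = 110.9 MPa

110.9 MPa


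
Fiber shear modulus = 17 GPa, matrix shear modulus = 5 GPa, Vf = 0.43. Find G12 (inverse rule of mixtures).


1/G12 = Vf/Gf + (1-Vf)/Gm = 0.43/17 + 0.57/5
G12 = 7.18 GPa

7.18 GPa


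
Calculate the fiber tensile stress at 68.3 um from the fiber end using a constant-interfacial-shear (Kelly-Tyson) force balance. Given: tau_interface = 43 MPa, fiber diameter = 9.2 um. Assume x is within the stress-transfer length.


Force balance: sigma_f * (pi*d^2/4) = tau * (pi*d) * x  ->  sigma_f = 4 * tau * x / d
sigma_f = 4 * 43 * 68.3 / 9.2 = 1276.9 MPa

1276.9 MPa


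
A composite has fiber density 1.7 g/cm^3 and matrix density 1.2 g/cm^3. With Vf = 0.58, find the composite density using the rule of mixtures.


rho_c = rho_f*Vf + rho_m*(1-Vf) = 1.7*0.58 + 1.2*0.42 = 1.49 g/cm^3

1.49 g/cm^3


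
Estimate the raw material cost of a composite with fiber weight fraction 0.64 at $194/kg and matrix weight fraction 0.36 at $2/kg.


Cost = cost_f*Wf + cost_m*Wm = 194*0.64 + 2*0.36 = $124.88/kg

$124.88/kg


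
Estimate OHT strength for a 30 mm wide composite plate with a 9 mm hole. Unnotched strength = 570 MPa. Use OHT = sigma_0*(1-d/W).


OHT = sigma_0*(1-d/W) = 570*(1-9/30) = 399.0 MPa

399.0 MPa


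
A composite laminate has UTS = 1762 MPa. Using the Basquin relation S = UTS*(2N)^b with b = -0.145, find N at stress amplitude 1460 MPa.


N = 0.5 * (S/UTS)^(1/b) = 0.5 * (1460/1762)^(1/-0.145) = 1.8285 cycles

1.8285 cycles


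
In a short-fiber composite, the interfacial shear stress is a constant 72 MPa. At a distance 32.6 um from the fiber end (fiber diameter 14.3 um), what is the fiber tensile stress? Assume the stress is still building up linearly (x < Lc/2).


Force balance: sigma_f * (pi*d^2/4) = tau * (pi*d) * x  ->  sigma_f = 4 * tau * x / d
sigma_f = 4 * 72 * 32.6 / 14.3 = 656.6 MPa

656.6 MPa


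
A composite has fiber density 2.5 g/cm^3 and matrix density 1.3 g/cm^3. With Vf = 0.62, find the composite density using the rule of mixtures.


rho_c = rho_f*Vf + rho_m*(1-Vf) = 2.5*0.62 + 1.3*0.38 = 2.044 g/cm^3

2.044 g/cm^3


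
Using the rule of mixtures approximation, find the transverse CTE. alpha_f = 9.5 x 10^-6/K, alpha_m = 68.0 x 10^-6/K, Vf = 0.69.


alpha_2 = alpha_f*Vf + alpha_m*(1-Vf) = 9.5*0.69 + 68.0*0.31 = 27.6 x 10^-6/K

27.6 x 10^-6/K


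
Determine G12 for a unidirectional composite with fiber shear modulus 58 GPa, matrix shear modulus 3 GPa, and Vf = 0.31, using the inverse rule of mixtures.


1/G12 = Vf/Gf + (1-Vf)/Gm = 0.31/58 + 0.69/3
G12 = 4.25 GPa

4.25 GPa


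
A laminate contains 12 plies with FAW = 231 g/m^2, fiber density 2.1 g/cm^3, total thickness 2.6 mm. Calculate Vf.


Vf = n * FAW / (rho_f * h * 1000) = 12 * 231 / (2.1 * 2.6 * 1000) = 0.5077

0.5077


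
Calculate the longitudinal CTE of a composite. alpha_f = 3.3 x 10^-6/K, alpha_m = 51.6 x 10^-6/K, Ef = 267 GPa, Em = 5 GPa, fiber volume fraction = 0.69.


E1 = Ef*Vf + Em*(1-Vf) = 185.78
alpha_1 = (alpha_f*Ef*Vf + alpha_m*Em*(1-Vf))/E1 = 3.7 x 10^-6/K

3.7 x 10^-6/K


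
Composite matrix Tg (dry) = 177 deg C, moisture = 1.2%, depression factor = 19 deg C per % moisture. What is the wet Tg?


Tg_wet = Tg_dry - k*moisture = 177 - 19*1.2 = 154.2 deg C

154.2 deg C


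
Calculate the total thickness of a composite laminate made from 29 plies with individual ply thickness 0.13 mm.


h = n * t_ply = 29 * 0.13 = 3.77 mm

3.77 mm


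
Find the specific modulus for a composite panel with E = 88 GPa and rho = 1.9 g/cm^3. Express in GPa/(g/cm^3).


Specific stiffness = E/rho = 88/1.9 = 46.3 GPa/(g/cm^3)

46.3 GPa/(g/cm^3)


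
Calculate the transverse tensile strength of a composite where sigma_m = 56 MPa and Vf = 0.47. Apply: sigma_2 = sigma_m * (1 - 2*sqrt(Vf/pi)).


factor = 1 - 2*sqrt(0.47/pi) = 0.2264
sigma_2 = 56 * 0.2264 = 12.68 MPa

12.68 MPa


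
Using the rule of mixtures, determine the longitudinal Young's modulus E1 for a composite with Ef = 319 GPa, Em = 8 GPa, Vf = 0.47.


E1 = Ef*Vf + Em*(1-Vf) = 319*0.47 + 8*0.53 = 154.17 GPa

154.17 GPa


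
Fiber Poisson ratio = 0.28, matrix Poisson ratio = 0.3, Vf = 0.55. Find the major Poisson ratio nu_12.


nu_12 = nu_f*Vf + nu_m*(1-Vf) = 0.28*0.55 + 0.3*0.45 = 0.289

0.289


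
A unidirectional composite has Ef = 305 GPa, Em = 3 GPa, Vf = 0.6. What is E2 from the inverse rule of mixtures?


1/E2 = Vf/Ef + (1-Vf)/Em = 0.6/305 + 0.4/3
E2 = 7.39 GPa

7.39 GPa


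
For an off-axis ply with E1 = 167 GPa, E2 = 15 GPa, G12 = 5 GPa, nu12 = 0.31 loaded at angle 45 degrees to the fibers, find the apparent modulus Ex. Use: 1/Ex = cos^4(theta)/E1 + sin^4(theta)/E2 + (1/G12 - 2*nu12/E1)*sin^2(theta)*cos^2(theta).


cos^4(45) = 0.25, sin^4(45) = 0.25, sin^2(45)*cos^2(45) = 0.25
1/G12 - 2*nu12/E1 = 1/5 - 2*0.31/167 = 0.196287 GPa^-1
1/Ex = 0.25/167 + 0.25/15 + 0.196287*0.25 = 0.0672355 GPa^-1
Ex = 14.87 GPa

14.87 GPa


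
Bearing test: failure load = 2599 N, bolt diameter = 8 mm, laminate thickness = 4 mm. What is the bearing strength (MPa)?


sigma_br = F/(d*h) = 2599/(8*4) = 81.2 MPa

81.2 MPa


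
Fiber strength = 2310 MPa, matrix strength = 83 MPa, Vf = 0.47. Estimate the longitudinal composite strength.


sigma_1 = sigma_f*Vf + sigma_m*(1-Vf) = 2310*0.47 + 83*0.53 = 1129.7 MPa

1129.7 MPa


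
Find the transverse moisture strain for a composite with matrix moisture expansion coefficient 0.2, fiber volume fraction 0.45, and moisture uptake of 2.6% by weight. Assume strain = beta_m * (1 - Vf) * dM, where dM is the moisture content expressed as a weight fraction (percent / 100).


dM = 2.6/100 = 0.026
strain = beta_m * (1-Vf) * dM = 0.2 * 0.55 * 0.026 = 0.00286

0.00286


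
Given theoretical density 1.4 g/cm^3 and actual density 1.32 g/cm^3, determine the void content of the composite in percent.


Void% = (rho_theo - rho_actual)/rho_theo * 100 = (1.4 - 1.32)/1.4 * 100 = 5.71%

5.71%


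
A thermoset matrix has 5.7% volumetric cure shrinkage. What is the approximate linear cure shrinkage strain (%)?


Linear shrinkage ≈ vol_shrink/3 = 5.7/3 = 1.9%

1.9%


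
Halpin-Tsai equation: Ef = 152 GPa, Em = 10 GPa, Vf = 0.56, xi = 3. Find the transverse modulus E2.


eta = (Ef/Em - 1)/(Ef/Em + xi) = (15.2 - 1)/(15.2 + 3) = 0.7802
E2 = Em*(1+xi*eta*Vf)/(1-eta*Vf) = 41.04 GPa

41.04 GPa


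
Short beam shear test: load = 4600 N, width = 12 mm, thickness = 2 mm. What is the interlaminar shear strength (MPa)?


ILSS = 3F/(4bh) = 3*4600/(4*12*2) = 143.75 MPa

143.75 MPa


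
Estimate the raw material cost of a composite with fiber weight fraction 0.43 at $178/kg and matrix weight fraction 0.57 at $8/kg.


Cost = cost_f*Wf + cost_m*Wm = 178*0.43 + 8*0.57 = $81.1/kg

$81.1/kg


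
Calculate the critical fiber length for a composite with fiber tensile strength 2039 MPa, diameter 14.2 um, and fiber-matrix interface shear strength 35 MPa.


Lc = sigma_f * d / (2 * tau_i) = 2039 * 14.2 / (2 * 35) = 413.6 um

413.6 um


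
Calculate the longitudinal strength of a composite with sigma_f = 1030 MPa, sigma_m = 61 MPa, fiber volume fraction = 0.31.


sigma_1 = sigma_f*Vf + sigma_m*(1-Vf) = 1030*0.31 + 61*0.69 = 361.4 MPa

361.4 MPa


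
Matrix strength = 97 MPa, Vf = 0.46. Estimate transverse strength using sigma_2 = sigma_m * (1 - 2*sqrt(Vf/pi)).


factor = 1 - 2*sqrt(0.46/pi) = 0.2347
sigma_2 = 97 * 0.2347 = 22.77 MPa

22.77 MPa


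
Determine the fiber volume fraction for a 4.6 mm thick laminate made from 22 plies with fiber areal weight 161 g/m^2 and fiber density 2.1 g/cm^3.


Vf = n * FAW / (rho_f * h * 1000) = 22 * 161 / (2.1 * 4.6 * 1000) = 0.3667

0.3667


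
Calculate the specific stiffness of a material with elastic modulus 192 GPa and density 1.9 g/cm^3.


Specific stiffness = E/rho = 192/1.9 = 101.1 GPa/(g/cm^3)

101.1 GPa/(g/cm^3)


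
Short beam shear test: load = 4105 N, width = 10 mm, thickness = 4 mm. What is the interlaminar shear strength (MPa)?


ILSS = 3F/(4bh) = 3*4105/(4*10*4) = 76.97 MPa

76.97 MPa


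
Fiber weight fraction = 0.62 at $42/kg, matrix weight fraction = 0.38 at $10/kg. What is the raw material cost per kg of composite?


Cost = cost_f*Wf + cost_m*Wm = 42*0.62 + 10*0.38 = $29.84/kg

$29.84/kg


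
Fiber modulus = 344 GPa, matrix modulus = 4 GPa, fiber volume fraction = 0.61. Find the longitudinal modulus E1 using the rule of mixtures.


E1 = Ef*Vf + Em*(1-Vf) = 344*0.61 + 4*0.39 = 211.4 GPa

211.4 GPa


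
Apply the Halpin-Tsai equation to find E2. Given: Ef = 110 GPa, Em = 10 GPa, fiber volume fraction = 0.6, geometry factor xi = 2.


eta = (Ef/Em - 1)/(Ef/Em + xi) = (11.0 - 1)/(11.0 + 2) = 0.7692
E2 = Em*(1+xi*eta*Vf)/(1-eta*Vf) = 35.71 GPa

35.71 GPa


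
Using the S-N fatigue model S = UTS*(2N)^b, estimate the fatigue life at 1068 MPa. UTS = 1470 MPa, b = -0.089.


N = 0.5 * (S/UTS)^(1/b) = 0.5 * (1068/1470)^(1/-0.089) = 18.1098 cycles

18.1098 cycles


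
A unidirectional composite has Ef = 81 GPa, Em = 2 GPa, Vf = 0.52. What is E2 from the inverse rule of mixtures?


1/E2 = Vf/Ef + (1-Vf)/Em = 0.52/81 + 0.48/2
E2 = 4.06 GPa

4.06 GPa


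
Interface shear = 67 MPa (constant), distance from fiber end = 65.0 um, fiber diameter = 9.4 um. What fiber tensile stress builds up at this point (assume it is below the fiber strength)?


Force balance: sigma_f * (pi*d^2/4) = tau * (pi*d) * x  ->  sigma_f = 4 * tau * x / d
sigma_f = 4 * 67 * 65.0 / 9.4 = 1853.2 MPa

1853.2 MPa


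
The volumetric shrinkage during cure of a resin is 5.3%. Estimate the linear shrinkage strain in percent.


Linear shrinkage ≈ vol_shrink/3 = 5.3/3 = 1.767%

1.767%


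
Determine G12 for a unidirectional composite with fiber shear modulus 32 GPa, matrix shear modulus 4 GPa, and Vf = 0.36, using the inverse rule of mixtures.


1/G12 = Vf/Gf + (1-Vf)/Gm = 0.36/32 + 0.64/4
G12 = 5.84 GPa

5.84 GPa


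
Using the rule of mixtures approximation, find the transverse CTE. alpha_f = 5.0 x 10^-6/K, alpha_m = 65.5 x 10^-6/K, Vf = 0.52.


alpha_2 = alpha_f*Vf + alpha_m*(1-Vf) = 5.0*0.52 + 65.5*0.48 = 34.0 x 10^-6/K

34.0 x 10^-6/K


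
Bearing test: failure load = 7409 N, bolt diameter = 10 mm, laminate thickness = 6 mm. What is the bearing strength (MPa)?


sigma_br = F/(d*h) = 7409/(10*6) = 123.5 MPa

123.5 MPa


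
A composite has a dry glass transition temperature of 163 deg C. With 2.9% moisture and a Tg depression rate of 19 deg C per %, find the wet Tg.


Tg_wet = Tg_dry - k*moisture = 163 - 19*2.9 = 107.9 deg C

107.9 deg C


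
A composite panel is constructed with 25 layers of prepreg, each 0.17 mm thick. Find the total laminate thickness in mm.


h = n * t_ply = 25 * 0.17 = 4.25 mm

4.25 mm


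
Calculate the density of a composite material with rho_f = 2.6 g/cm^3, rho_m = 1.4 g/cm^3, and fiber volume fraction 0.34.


rho_c = rho_f*Vf + rho_m*(1-Vf) = 2.6*0.34 + 1.4*0.66 = 1.808 g/cm^3

1.808 g/cm^3


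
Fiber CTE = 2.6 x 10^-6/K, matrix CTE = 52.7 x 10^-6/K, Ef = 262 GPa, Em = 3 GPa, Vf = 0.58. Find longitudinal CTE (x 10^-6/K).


E1 = Ef*Vf + Em*(1-Vf) = 153.22
alpha_1 = (alpha_f*Ef*Vf + alpha_m*Em*(1-Vf))/E1 = 3.01 x 10^-6/K

3.01 x 10^-6/K


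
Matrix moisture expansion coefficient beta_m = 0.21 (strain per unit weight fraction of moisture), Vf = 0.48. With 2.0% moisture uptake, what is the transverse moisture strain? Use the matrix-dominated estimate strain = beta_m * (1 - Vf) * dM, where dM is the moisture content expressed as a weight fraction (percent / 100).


dM = 2.0/100 = 0.02
strain = beta_m * (1-Vf) * dM = 0.21 * 0.52 * 0.02 = 0.002184

0.002184


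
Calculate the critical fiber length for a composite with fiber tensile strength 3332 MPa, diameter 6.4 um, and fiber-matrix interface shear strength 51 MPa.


Lc = sigma_f * d / (2 * tau_i) = 3332 * 6.4 / (2 * 51) = 209.1 um

209.1 um


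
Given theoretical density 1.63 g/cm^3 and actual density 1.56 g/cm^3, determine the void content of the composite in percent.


Void% = (rho_theo - rho_actual)/rho_theo * 100 = (1.63 - 1.56)/1.63 * 100 = 4.29%

4.29%


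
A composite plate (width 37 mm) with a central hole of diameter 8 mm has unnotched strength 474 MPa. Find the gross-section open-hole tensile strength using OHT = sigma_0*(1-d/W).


OHT = sigma_0*(1-d/W) = 474*(1-8/37) = 371.5 MPa

371.5 MPa


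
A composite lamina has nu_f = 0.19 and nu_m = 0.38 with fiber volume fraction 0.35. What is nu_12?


nu_12 = nu_f*Vf + nu_m*(1-Vf) = 0.19*0.35 + 0.38*0.65 = 0.3135

0.3135


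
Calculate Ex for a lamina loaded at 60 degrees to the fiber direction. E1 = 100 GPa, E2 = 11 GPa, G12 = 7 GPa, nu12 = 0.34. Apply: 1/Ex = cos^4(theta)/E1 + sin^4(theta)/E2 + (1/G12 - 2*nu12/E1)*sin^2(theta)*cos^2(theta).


cos^4(60) = 0.0625, sin^4(60) = 0.5625, sin^2(60)*cos^2(60) = 0.1875
1/G12 - 2*nu12/E1 = 1/7 - 2*0.34/100 = 0.136057 GPa^-1
1/Ex = 0.0625/100 + 0.5625/11 + 0.136057*0.1875 = 0.0772721 GPa^-1
Ex = 12.94 GPa

12.94 GPa


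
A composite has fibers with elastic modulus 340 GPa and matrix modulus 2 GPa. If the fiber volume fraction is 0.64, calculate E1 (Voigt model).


E1 = Ef*Vf + Em*(1-Vf) = 340*0.64 + 2*0.36 = 218.32 GPa

218.32 GPa


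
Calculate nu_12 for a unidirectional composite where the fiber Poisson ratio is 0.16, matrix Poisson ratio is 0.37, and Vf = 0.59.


nu_12 = nu_f*Vf + nu_m*(1-Vf) = 0.16*0.59 + 0.37*0.41 = 0.2461

0.2461


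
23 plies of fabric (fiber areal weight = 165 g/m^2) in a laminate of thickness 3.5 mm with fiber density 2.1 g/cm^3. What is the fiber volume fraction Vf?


Vf = n * FAW / (rho_f * h * 1000) = 23 * 165 / (2.1 * 3.5 * 1000) = 0.5163

0.5163


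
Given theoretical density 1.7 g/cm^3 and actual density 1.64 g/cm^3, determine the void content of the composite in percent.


Void% = (rho_theo - rho_actual)/rho_theo * 100 = (1.7 - 1.64)/1.7 * 100 = 3.53%

3.53%


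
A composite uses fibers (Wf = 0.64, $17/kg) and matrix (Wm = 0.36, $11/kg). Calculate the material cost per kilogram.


Cost = cost_f*Wf + cost_m*Wm = 17*0.64 + 11*0.36 = $14.84/kg

$14.84/kg


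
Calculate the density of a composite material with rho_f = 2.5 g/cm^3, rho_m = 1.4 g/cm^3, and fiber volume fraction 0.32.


rho_c = rho_f*Vf + rho_m*(1-Vf) = 2.5*0.32 + 1.4*0.68 = 1.752 g/cm^3

1.752 g/cm^3


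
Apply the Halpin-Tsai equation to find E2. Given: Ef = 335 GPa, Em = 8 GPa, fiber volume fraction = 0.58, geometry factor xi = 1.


eta = (Ef/Em - 1)/(Ef/Em + xi) = (41.875 - 1)/(41.875 + 1) = 0.9534
E2 = Em*(1+xi*eta*Vf)/(1-eta*Vf) = 27.79 GPa

27.79 GPa


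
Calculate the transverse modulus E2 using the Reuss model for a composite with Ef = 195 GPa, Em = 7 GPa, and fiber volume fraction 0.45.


1/E2 = Vf/Ef + (1-Vf)/Em = 0.45/195 + 0.55/7
E2 = 12.36 GPa

12.36 GPa


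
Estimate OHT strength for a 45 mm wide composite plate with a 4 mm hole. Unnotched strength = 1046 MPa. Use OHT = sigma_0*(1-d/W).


OHT = sigma_0*(1-d/W) = 1046*(1-4/45) = 953.0 MPa

953.0 MPa


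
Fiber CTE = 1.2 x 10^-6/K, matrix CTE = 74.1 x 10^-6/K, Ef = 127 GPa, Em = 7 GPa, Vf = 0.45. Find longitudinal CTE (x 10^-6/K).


E1 = Ef*Vf + Em*(1-Vf) = 61.0
alpha_1 = (alpha_f*Ef*Vf + alpha_m*Em*(1-Vf))/E1 = 5.8 x 10^-6/K

5.8 x 10^-6/K


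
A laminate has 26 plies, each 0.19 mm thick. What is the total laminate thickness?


h = n * t_ply = 26 * 0.19 = 4.94 mm

4.94 mm


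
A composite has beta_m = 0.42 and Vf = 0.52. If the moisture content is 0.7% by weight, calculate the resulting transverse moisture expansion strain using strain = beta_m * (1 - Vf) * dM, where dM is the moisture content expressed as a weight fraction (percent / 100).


dM = 0.7/100 = 0.007
strain = beta_m * (1-Vf) * dM = 0.42 * 0.48 * 0.007 = 0.0014112

0.0014112
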